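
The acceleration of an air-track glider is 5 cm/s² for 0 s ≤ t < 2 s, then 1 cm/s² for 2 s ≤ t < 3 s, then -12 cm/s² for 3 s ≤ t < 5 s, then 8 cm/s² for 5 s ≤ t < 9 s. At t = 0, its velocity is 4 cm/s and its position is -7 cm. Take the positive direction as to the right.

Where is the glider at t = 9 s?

59.5 cm

On each constant-a segment, Δv = aΔt and Δx = v₀Δt + ½aΔt²; chain segment to segment.
0–2 s: v starts 4 cm/s; Δx = 4·2 + ½·5·2² = 18 cm; v ends 14 cm/s.
2–3 s: v starts 14 cm/s; Δx = 14·1 + ½·1·1² = 14.5 cm; v ends 15 cm/s.
3–5 s: v starts 15 cm/s; Δx = 15·2 + ½·-12·2² = 6 cm; v ends -9 cm/s.
5–9 s: v starts -9 cm/s; Δx = -9·4 + ½·8·4² = 28 cm; v ends 23 cm/s.
x(9) = -7 + Σ Δx = 59.5 cm.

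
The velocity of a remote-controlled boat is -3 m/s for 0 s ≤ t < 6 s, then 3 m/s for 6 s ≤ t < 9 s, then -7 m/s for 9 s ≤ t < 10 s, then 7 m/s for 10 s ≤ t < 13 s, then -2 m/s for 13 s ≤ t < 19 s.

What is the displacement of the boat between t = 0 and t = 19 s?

Net displacement equals the area under the velocity-time graph (areas below the axis count negative).
0–6 s: -3 × 6 = -18 m
6–9 s: 3 × 3 = 9 m
9–10 s: -7 × 1 = -7 m
10–13 s: 7 × 3 = 21 m
13–19 s: -2 × 6 = -12 m
Net displacement = -7 m

-7 m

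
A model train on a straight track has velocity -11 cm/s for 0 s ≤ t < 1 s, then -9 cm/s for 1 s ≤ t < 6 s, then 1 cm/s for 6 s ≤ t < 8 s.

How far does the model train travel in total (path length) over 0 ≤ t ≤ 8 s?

Total distance travelled is ∫|v| dt — sum the magnitudes of each area piece.
0–1 s: |-11| × 1 = 11 cm
1–6 s: |-9| × 5 = 45 cm
6–8 s: |1| × 2 = 2 cm
Total distance = 58 cm

58 cm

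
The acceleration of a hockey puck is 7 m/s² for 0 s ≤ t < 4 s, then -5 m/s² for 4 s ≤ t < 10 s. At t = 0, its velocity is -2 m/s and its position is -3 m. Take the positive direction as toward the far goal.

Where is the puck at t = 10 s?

On each constant-a segment, Δv = aΔt and Δx = v₀Δt + ½aΔt²; chain segment to segment.
0–4 s: v starts -2 m/s; Δx = -2·4 + ½·7·4² = 48 m; v ends 26 m/s.
4–10 s: v starts 26 m/s; Δx = 26·6 + ½·-5·6² = 66 m; v ends -4 m/s.
x(10) = -3 + Σ Δx = 111 m.

111 m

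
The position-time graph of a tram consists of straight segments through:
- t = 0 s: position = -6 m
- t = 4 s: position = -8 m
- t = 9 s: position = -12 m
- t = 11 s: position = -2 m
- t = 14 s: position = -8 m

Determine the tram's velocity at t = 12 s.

Velocity is the slope of the x-t graph on 11–14 s: (-8 − -2)/(14 − 11) = -2 m/s.

-2 m/s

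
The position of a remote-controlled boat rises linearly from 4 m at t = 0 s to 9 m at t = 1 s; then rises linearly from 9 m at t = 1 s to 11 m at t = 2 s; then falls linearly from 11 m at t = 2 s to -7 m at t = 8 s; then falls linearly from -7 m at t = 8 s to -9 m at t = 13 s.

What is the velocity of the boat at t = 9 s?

-0.4 m/s

Velocity is the slope of the x-t graph on 8–13 s: (-9 − -7)/(13 − 8) = -0.4 m/s.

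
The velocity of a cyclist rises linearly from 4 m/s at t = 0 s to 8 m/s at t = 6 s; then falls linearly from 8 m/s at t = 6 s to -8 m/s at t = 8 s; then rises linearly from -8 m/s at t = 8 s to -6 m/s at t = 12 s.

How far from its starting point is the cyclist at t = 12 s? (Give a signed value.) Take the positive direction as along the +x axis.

8 m

Displacement is the signed area under the v-t curve.
0–6 s: ½(4 + 8)(6) = 36 m
6–8 s: ½(8 + -8)(2) = 0 m
8–12 s: ½(-8 + -6)(4) = -28 m
Net displacement = 8 m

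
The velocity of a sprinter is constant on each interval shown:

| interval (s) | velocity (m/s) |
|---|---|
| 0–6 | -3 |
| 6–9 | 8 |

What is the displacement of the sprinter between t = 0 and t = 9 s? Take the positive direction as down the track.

6 m

Displacement is the signed area under the v-t curve.
0–6 s: -3 × 6 = -18 m
6–9 s: 8 × 3 = 24 m
Net displacement = 6 m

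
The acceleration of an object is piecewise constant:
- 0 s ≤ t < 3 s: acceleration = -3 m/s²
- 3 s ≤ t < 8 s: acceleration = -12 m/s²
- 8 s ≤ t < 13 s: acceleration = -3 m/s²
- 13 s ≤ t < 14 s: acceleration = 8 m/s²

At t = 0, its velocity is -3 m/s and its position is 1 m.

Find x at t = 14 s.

On each constant-a segment, Δv = aΔt and Δx = v₀Δt + ½aΔt²; chain segment to segment.
0–3 s: v starts -3 m/s; Δx = -3·3 + ½·-3·3² = -22.5 m; v ends -12 m/s.
3–8 s: v starts -12 m/s; Δx = -12·5 + ½·-12·5² = -210 m; v ends -72 m/s.
8–13 s: v starts -72 m/s; Δx = -72·5 + ½·-3·5² = -397.5 m; v ends -87 m/s.
13–14 s: v starts -87 m/s; Δx = -87·1 + ½·8·1² = -83 m; v ends -79 m/s.
x(14) = 1 + Σ Δx = -712 m.

-712 m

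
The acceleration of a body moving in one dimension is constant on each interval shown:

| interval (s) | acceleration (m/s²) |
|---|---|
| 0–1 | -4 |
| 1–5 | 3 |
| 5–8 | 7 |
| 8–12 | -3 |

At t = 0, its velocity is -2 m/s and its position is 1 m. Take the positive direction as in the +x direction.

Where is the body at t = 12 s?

On each constant-a segment, Δv = aΔt and Δx = v₀Δt + ½aΔt²; chain segment to segment.
0–1 s: v starts -2 m/s; Δx = -2·1 + ½·-4·1² = -4 m; v ends -6 m/s.
1–5 s: v starts -6 m/s; Δx = -6·4 + ½·3·4² = 0 m; v ends 6 m/s.
5–8 s: v starts 6 m/s; Δx = 6·3 + ½·7·3² = 49.5 m; v ends 27 m/s.
8–12 s: v starts 27 m/s; Δx = 27·4 + ½·-3·4² = 84 m; v ends 15 m/s.
x(12) = 1 + Σ Δx = 130.5 m.

130.5 m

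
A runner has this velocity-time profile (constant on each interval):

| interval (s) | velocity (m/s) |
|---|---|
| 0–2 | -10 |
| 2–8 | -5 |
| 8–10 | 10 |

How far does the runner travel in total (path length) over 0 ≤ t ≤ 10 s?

Total distance travelled is ∫|v| dt — sum the magnitudes of each area piece.
0–2 s: |-10| × 2 = 20 m
2–8 s: |-5| × 6 = 30 m
8–10 s: |10| × 2 = 20 m
Total distance = 70 m

70 m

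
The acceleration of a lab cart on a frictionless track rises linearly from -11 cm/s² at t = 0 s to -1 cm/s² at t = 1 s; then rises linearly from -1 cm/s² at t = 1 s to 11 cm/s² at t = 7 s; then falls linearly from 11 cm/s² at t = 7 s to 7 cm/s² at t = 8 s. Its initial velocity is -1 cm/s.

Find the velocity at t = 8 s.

Δv equals the area under the a-t graph; then v = v₀ + Δv.
0–1 s: ½(-11 + -1)(1) = -6 cm/s
1–7 s: ½(-1 + 11)(6) = 30 cm/s
7–8 s: ½(11 + 7)(1) = 9 cm/s
Δv = 33 cm/s, so v(8) = -1 + (33) = 32 cm/s.

32 cm/s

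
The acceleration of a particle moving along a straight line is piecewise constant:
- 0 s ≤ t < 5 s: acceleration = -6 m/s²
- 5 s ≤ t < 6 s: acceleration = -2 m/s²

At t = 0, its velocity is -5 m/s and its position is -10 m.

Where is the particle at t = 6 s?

-146 m

On each constant-a segment, Δv = aΔt and Δx = v₀Δt + ½aΔt²; chain segment to segment.
0–5 s: v starts -5 m/s; Δx = -5·5 + ½·-6·5² = -100 m; v ends -35 m/s.
5–6 s: v starts -35 m/s; Δx = -35·1 + ½·-2·1² = -36 m; v ends -37 m/s.
x(6) = -10 + Σ Δx = -146 m.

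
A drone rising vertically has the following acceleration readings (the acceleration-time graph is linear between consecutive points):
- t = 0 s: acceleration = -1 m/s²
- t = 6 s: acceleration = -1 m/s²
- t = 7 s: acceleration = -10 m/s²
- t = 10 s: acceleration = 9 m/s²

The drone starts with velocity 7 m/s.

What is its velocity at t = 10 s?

-6 m/s

Δv equals the area under the a-t graph; then v = v₀ + Δv.
0–6 s: -1 × 6 = -6 m/s
6–7 s: ½(-1 + -10)(1) = -5.5 m/s
7–10 s: ½(-10 + 9)(3) = -1.5 m/s
Δv = -13 m/s, so v(10) = 7 + (-13) = -6 m/s.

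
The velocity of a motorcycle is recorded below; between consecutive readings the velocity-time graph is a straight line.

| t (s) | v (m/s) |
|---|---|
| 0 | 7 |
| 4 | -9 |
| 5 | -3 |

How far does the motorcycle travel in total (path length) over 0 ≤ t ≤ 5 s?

Total distance travelled is ∫|v| dt — sum the magnitudes of each area piece.
0–4 s: v = 0 at t = 1.75 s; triangle areas 6.125 + 10.125 = 16.25 m
4–5 s: |½(-9 + -3)(1)| = 6 m
Total distance = 22.25 m

22.25 m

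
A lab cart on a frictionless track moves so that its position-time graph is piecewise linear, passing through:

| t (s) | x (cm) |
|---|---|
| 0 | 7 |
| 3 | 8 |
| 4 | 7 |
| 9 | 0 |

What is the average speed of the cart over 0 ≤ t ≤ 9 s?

Average speed = (total path length)/(elapsed time); on a piecewise-linear x-t graph the path length is Σ|Δx|.
0–3 s: |Δx| = |8 − 7| = 1 cm
3–4 s: |Δx| = |7 − 8| = 1 cm
4–9 s: |Δx| = |0 − 7| = 7 cm
Total path = 9 cm; average speed = 9/9 = 1 cm/s.

1 cm/s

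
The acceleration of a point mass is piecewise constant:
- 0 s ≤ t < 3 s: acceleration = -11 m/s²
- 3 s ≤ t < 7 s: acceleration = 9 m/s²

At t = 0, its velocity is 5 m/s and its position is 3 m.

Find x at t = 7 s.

On each constant-a segment, Δv = aΔt and Δx = v₀Δt + ½aΔt²; chain segment to segment.
0–3 s: v starts 5 m/s; Δx = 5·3 + ½·-11·3² = -34.5 m; v ends -28 m/s.
3–7 s: v starts -28 m/s; Δx = -28·4 + ½·9·4² = -40 m; v ends 8 m/s.
x(7) = 3 + Σ Δx = -71.5 m.

-71.5 m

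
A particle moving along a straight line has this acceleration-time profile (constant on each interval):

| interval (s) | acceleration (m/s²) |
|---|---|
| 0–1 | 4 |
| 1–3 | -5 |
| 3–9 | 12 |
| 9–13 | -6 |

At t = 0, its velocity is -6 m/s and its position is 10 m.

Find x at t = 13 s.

328 m

On each constant-a segment, Δv = aΔt and Δx = v₀Δt + ½aΔt²; chain segment to segment.
0–1 s: v starts -6 m/s; Δx = -6·1 + ½·4·1² = -4 m; v ends -2 m/s.
1–3 s: v starts -2 m/s; Δx = -2·2 + ½·-5·2² = -14 m; v ends -12 m/s.
3–9 s: v starts -12 m/s; Δx = -12·6 + ½·12·6² = 144 m; v ends 60 m/s.
9–13 s: v starts 60 m/s; Δx = 60·4 + ½·-6·4² = 192 m; v ends 36 m/s.
x(13) = 10 + Σ Δx = 328 m.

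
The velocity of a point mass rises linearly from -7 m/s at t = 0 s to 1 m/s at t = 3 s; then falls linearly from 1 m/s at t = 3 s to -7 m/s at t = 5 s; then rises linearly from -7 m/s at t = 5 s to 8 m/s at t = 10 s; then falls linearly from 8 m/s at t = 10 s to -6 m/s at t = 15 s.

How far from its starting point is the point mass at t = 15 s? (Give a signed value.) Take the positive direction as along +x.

-7.5 m

Net displacement equals the area under the velocity-time graph (areas below the axis count negative).
0–3 s: ½(-7 + 1)(3) = -9 m
3–5 s: ½(1 + -7)(2) = -6 m
5–10 s: ½(-7 + 8)(5) = 2.5 m
10–15 s: ½(8 + -6)(5) = 5 m
Net displacement = -7.5 m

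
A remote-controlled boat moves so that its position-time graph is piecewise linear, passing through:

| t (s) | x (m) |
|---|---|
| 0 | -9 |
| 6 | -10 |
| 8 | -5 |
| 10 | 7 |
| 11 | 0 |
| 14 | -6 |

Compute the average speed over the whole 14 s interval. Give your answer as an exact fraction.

Average speed = (total path length)/(elapsed time); on a piecewise-linear x-t graph the path length is Σ|Δx|.
0–6 s: |Δx| = |-10 − -9| = 1 m
6–8 s: |Δx| = |-5 − -10| = 5 m
8–10 s: |Δx| = |7 − -5| = 12 m
10–11 s: |Δx| = |0 − 7| = 7 m
11–14 s: |Δx| = |-6 − 0| = 6 m
Total path = 31 m; average speed = 31/14 = 31/14 m/s.

31/14 m/s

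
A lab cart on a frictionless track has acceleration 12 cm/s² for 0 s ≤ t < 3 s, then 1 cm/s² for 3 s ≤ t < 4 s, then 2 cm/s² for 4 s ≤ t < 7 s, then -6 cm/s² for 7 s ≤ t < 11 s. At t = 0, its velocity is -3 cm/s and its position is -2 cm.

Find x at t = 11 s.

On each constant-a segment, Δv = aΔt and Δx = v₀Δt + ½aΔt²; chain segment to segment.
0–3 s: v starts -3 cm/s; Δx = -3·3 + ½·12·3² = 45 cm; v ends 33 cm/s.
3–4 s: v starts 33 cm/s; Δx = 33·1 + ½·1·1² = 33.5 cm; v ends 34 cm/s.
4–7 s: v starts 34 cm/s; Δx = 34·3 + ½·2·3² = 111 cm; v ends 40 cm/s.
7–11 s: v starts 40 cm/s; Δx = 40·4 + ½·-6·4² = 112 cm; v ends 16 cm/s.
x(11) = -2 + Σ Δx = 299.5 cm.

299.5 cm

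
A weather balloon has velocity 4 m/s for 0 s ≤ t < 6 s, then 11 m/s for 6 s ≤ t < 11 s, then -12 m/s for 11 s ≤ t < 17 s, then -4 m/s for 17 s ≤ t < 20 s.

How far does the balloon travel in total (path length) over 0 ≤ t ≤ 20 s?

Distance (not displacement) is the total path length: add the absolute areas under v-t.
0–6 s: |4| × 6 = 24 m
6–11 s: |11| × 5 = 55 m
11–17 s: |-12| × 6 = 72 m
17–20 s: |-4| × 3 = 12 m
Total distance = 163 m

163 m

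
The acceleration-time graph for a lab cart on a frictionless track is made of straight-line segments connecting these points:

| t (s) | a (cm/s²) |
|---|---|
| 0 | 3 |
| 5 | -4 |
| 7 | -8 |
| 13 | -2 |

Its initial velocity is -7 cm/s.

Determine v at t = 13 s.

-51.5 cm/s

Δv equals the area under the a-t graph; then v = v₀ + Δv.
0–5 s: ½(3 + -4)(5) = -2.5 cm/s
5–7 s: ½(-4 + -8)(2) = -12 cm/s
7–13 s: ½(-8 + -2)(6) = -30 cm/s
Δv = -44.5 cm/s, so v(13) = -7 + (-44.5) = -51.5 cm/s.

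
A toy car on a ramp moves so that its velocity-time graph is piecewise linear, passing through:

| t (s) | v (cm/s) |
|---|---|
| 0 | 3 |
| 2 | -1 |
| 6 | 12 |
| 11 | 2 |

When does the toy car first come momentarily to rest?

v changes sign on 0–2 s (from 3 to -1); the graph is linear there, so v = 0 at t = 0 + (-3)·(2 − 0)/(-1 − 3) = 1.5 s.

t = 1.5 s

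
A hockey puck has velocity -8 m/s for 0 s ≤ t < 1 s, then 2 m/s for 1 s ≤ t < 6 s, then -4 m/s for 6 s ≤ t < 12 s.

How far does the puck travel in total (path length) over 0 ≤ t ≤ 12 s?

42 m

Distance (not displacement) is the total path length: add the absolute areas under v-t.
0–1 s: |-8| × 1 = 8 m
1–6 s: |2| × 5 = 10 m
6–12 s: |-4| × 6 = 24 m
Total distance = 42 m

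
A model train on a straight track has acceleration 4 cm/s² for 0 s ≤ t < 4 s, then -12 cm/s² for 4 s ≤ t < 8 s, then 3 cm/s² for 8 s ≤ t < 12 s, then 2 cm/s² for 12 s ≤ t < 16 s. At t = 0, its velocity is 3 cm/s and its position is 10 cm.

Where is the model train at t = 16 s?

On each constant-a segment, Δv = aΔt and Δx = v₀Δt + ½aΔt²; chain segment to segment.
0–4 s: v starts 3 cm/s; Δx = 3·4 + ½·4·4² = 44 cm; v ends 19 cm/s.
4–8 s: v starts 19 cm/s; Δx = 19·4 + ½·-12·4² = -20 cm; v ends -29 cm/s.
8–12 s: v starts -29 cm/s; Δx = -29·4 + ½·3·4² = -92 cm; v ends -17 cm/s.
12–16 s: v starts -17 cm/s; Δx = -17·4 + ½·2·4² = -52 cm; v ends -9 cm/s.
x(16) = 10 + Σ Δx = -110 cm.

-110 cm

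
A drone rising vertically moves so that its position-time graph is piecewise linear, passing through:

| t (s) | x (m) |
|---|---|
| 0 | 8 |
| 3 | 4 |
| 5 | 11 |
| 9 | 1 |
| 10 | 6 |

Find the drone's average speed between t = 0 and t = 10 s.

Average speed = (total path length)/(elapsed time); on a piecewise-linear x-t graph the path length is Σ|Δx|.
0–3 s: |Δx| = |4 − 8| = 4 m
3–5 s: |Δx| = |11 − 4| = 7 m
5–9 s: |Δx| = |1 − 11| = 10 m
9–10 s: |Δx| = |6 − 1| = 5 m
Total path = 26 m; average speed = 26/10 = 2.6 m/s.

2.6 m/s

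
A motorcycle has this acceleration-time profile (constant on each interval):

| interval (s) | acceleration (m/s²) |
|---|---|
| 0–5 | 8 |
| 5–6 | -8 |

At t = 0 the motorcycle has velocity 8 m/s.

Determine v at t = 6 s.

40 m/s

Δv equals the area under the a-t graph; then v = v₀ + Δv.
0–5 s: 8 × 5 = 40 m/s
5–6 s: -8 × 1 = -8 m/s
Δv = 32 m/s, so v(6) = 8 + (32) = 40 m/s.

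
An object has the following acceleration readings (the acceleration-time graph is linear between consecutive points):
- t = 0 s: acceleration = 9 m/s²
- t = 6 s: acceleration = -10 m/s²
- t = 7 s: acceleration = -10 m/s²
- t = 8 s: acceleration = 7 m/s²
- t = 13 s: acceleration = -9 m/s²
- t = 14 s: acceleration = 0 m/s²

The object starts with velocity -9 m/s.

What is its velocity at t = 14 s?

-33 m/s

Δv equals the area under the a-t graph; then v = v₀ + Δv.
0–6 s: ½(9 + -10)(6) = -3 m/s
6–7 s: -10 × 1 = -10 m/s
7–8 s: ½(-10 + 7)(1) = -1.5 m/s
8–13 s: ½(7 + -9)(5) = -5 m/s
13–14 s: ½(-9 + 0)(1) = -4.5 m/s
Δv = -24 m/s, so v(14) = -9 + (-24) = -33 m/s.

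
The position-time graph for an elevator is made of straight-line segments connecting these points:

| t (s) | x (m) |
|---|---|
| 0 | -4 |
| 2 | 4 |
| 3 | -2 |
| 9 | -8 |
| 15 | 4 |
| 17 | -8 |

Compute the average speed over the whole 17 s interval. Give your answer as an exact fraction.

44/17 m/s

Average speed = (total path length)/(elapsed time); on a piecewise-linear x-t graph the path length is Σ|Δx|.
0–2 s: |Δx| = |4 − -4| = 8 m
2–3 s: |Δx| = |-2 − 4| = 6 m
3–9 s: |Δx| = |-8 − -2| = 6 m
9–15 s: |Δx| = |4 − -8| = 12 m
15–17 s: |Δx| = |-8 − 4| = 12 m
Total path = 44 m; average speed = 44/17 = 44/17 m/s.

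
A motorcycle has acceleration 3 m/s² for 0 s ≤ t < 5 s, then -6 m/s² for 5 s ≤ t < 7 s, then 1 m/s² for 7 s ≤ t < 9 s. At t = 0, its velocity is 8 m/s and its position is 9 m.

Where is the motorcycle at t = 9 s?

144.5 m

On each constant-a segment, Δv = aΔt and Δx = v₀Δt + ½aΔt²; chain segment to segment.
0–5 s: v starts 8 m/s; Δx = 8·5 + ½·3·5² = 77.5 m; v ends 23 m/s.
5–7 s: v starts 23 m/s; Δx = 23·2 + ½·-6·2² = 34 m; v ends 11 m/s.
7–9 s: v starts 11 m/s; Δx = 11·2 + ½·1·2² = 24 m; v ends 13 m/s.
x(9) = 9 + Σ Δx = 144.5 m.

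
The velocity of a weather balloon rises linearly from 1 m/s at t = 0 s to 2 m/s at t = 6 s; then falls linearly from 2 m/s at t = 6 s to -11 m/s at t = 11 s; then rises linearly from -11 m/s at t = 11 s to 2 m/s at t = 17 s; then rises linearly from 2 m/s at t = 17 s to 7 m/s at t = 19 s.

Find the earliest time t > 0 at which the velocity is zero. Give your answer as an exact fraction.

v changes sign on 6–11 s (from 2 to -11); the graph is linear there, so v = 0 at t = 6 + (-2)·(11 − 6)/(-11 − 2) = 88/13 s.

t = 88/13 s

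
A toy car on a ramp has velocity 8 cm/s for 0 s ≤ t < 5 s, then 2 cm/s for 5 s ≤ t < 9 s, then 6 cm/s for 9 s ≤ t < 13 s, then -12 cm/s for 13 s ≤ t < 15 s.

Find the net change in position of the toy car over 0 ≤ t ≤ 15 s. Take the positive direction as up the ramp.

Displacement is the signed area under the v-t curve.
0–5 s: 8 × 5 = 40 cm
5–9 s: 2 × 4 = 8 cm
9–13 s: 6 × 4 = 24 cm
13–15 s: -12 × 2 = -24 cm
Net displacement = 48 cm

48 cm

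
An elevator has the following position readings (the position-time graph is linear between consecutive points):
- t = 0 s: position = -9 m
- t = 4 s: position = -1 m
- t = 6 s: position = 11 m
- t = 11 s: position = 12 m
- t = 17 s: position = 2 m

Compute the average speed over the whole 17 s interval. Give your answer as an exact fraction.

Average speed = (total path length)/(elapsed time); on a piecewise-linear x-t graph the path length is Σ|Δx|.
0–4 s: |Δx| = |-1 − -9| = 8 m
4–6 s: |Δx| = |11 − -1| = 12 m
6–11 s: |Δx| = |12 − 11| = 1 m
11–17 s: |Δx| = |2 − 12| = 10 m
Total path = 31 m; average speed = 31/17 = 31/17 m/s.

31/17 m/s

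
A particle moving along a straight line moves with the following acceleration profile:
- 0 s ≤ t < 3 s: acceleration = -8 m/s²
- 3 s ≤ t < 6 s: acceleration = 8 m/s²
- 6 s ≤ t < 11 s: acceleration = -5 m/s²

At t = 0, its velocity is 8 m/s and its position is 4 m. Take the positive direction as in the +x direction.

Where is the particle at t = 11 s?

-42.5 m

On each constant-a segment, Δv = aΔt and Δx = v₀Δt + ½aΔt²; chain segment to segment.
0–3 s: v starts 8 m/s; Δx = 8·3 + ½·-8·3² = -12 m; v ends -16 m/s.
3–6 s: v starts -16 m/s; Δx = -16·3 + ½·8·3² = -12 m; v ends 8 m/s.
6–11 s: v starts 8 m/s; Δx = 8·5 + ½·-5·5² = -22.5 m; v ends -17 m/s.
x(11) = 4 + Σ Δx = -42.5 m.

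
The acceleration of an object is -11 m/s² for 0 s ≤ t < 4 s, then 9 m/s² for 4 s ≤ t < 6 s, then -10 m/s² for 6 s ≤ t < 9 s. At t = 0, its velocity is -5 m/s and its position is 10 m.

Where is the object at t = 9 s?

-316 m

On each constant-a segment, Δv = aΔt and Δx = v₀Δt + ½aΔt²; chain segment to segment.
0–4 s: v starts -5 m/s; Δx = -5·4 + ½·-11·4² = -108 m; v ends -49 m/s.
4–6 s: v starts -49 m/s; Δx = -49·2 + ½·9·2² = -80 m; v ends -31 m/s.
6–9 s: v starts -31 m/s; Δx = -31·3 + ½·-10·3² = -138 m; v ends -61 m/s.
x(9) = 10 + Σ Δx = -316 m.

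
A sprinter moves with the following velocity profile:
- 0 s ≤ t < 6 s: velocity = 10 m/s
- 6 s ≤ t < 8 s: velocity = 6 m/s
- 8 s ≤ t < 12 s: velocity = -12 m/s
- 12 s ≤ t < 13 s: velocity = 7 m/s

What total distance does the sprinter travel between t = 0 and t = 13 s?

127 m

Total distance travelled is ∫|v| dt — sum the magnitudes of each area piece.
0–6 s: |10| × 6 = 60 m
6–8 s: |6| × 2 = 12 m
8–12 s: |-12| × 4 = 48 m
12–13 s: |7| × 1 = 7 m
Total distance = 127 m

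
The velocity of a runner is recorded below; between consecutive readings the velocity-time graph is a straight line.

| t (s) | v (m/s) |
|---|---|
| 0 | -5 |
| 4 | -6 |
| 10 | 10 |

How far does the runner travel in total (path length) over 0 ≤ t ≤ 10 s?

47.5 m

Total distance travelled is ∫|v| dt — sum the magnitudes of each area piece.
0–4 s: |½(-5 + -6)(4)| = 22 m
4–10 s: v = 0 at t = 6.25 s; triangle areas 6.75 + 18.75 = 25.5 m
Total distance = 47.5 m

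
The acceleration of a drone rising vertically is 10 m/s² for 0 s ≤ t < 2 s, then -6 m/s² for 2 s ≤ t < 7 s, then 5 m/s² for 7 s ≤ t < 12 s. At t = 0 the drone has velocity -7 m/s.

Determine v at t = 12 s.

8 m/s

Δv equals the area under the a-t graph; then v = v₀ + Δv.
0–2 s: 10 × 2 = 20 m/s
2–7 s: -6 × 5 = -30 m/s
7–12 s: 5 × 5 = 25 m/s
Δv = 15 m/s, so v(12) = -7 + (15) = 8 m/s.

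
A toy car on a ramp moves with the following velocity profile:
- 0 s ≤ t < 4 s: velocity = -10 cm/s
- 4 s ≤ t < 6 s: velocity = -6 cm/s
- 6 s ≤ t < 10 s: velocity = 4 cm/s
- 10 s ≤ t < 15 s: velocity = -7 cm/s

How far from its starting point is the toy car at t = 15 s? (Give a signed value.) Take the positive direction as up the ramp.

-71 cm

Net displacement equals the area under the velocity-time graph (areas below the axis count negative).
0–4 s: -10 × 4 = -40 cm
4–6 s: -6 × 2 = -12 cm
6–10 s: 4 × 4 = 16 cm
10–15 s: -7 × 5 = -35 cm
Net displacement = -71 cm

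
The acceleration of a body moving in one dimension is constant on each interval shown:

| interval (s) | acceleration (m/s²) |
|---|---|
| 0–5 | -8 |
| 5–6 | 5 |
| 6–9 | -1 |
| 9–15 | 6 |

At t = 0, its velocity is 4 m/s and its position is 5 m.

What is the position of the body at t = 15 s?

-302 m

On each constant-a segment, Δv = aΔt and Δx = v₀Δt + ½aΔt²; chain segment to segment.
0–5 s: v starts 4 m/s; Δx = 4·5 + ½·-8·5² = -80 m; v ends -36 m/s.
5–6 s: v starts -36 m/s; Δx = -36·1 + ½·5·1² = -33.5 m; v ends -31 m/s.
6–9 s: v starts -31 m/s; Δx = -31·3 + ½·-1·3² = -97.5 m; v ends -34 m/s.
9–15 s: v starts -34 m/s; Δx = -34·6 + ½·6·6² = -96 m; v ends 2 m/s.
x(15) = 5 + Σ Δx = -302 m.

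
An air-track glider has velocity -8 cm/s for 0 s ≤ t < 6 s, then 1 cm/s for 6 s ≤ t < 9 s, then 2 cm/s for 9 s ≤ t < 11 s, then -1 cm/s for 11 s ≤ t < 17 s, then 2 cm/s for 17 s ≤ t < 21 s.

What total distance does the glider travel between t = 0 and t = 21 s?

69 cm

Total distance travelled is ∫|v| dt — sum the magnitudes of each area piece.
0–6 s: |-8| × 6 = 48 cm
6–9 s: |1| × 3 = 3 cm
9–11 s: |2| × 2 = 4 cm
11–17 s: |-1| × 6 = 6 cm
17–21 s: |2| × 4 = 8 cm
Total distance = 69 cm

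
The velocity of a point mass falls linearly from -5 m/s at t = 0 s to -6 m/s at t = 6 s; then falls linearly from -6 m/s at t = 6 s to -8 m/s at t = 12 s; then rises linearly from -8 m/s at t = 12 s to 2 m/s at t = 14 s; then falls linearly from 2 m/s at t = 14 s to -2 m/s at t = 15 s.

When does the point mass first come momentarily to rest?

v changes sign on 12–14 s (from -8 to 2); the graph is linear there, so v = 0 at t = 12 + (8)·(14 − 12)/(2 − -8) = 13.6 s.

t = 13.6 s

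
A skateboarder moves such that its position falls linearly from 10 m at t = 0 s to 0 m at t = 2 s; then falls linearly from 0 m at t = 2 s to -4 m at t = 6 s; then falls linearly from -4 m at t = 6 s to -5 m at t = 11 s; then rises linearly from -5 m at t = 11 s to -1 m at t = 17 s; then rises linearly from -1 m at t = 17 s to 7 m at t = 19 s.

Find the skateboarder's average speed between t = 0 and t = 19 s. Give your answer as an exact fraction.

27/19 m/s

Average speed = (total path length)/(elapsed time); on a piecewise-linear x-t graph the path length is Σ|Δx|.
0–2 s: |Δx| = |0 − 10| = 10 m
2–6 s: |Δx| = |-4 − 0| = 4 m
6–11 s: |Δx| = |-5 − -4| = 1 m
11–17 s: |Δx| = |-1 − -5| = 4 m
17–19 s: |Δx| = |7 − -1| = 8 m
Total path = 27 m; average speed = 27/19 = 27/19 m/s.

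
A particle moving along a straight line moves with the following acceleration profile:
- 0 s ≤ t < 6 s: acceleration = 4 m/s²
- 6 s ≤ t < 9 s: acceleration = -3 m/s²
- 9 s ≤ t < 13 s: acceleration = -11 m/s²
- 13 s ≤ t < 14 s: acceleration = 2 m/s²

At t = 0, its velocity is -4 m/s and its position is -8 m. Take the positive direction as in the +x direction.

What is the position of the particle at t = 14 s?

On each constant-a segment, Δv = aΔt and Δx = v₀Δt + ½aΔt²; chain segment to segment.
0–6 s: v starts -4 m/s; Δx = -4·6 + ½·4·6² = 48 m; v ends 20 m/s.
6–9 s: v starts 20 m/s; Δx = 20·3 + ½·-3·3² = 46.5 m; v ends 11 m/s.
9–13 s: v starts 11 m/s; Δx = 11·4 + ½·-11·4² = -44 m; v ends -33 m/s.
13–14 s: v starts -33 m/s; Δx = -33·1 + ½·2·1² = -32 m; v ends -31 m/s.
x(14) = -8 + Σ Δx = 10.5 m.

10.5 m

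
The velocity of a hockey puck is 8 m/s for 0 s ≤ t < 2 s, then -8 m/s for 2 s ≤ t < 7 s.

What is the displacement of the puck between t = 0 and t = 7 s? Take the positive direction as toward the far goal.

-24 m

Displacement is the signed area under the v-t curve.
0–2 s: 8 × 2 = 16 m
2–7 s: -8 × 5 = -40 m
Net displacement = -24 m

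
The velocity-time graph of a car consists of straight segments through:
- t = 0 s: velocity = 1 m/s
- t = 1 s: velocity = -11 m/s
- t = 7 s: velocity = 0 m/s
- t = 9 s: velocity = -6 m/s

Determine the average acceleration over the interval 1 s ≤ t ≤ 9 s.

0.625 m/s²

Average acceleration = Δv/Δt = (-6 − -11)/(9 − 1) = 0.625 m/s².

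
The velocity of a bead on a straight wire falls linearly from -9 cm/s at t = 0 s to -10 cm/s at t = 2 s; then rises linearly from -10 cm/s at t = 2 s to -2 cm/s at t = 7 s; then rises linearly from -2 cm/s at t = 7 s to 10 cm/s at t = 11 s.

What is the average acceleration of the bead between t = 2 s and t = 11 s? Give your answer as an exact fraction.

20/9 cm/s²

Average acceleration = Δv/Δt = (10 − -10)/(11 − 2) = 20/9 cm/s².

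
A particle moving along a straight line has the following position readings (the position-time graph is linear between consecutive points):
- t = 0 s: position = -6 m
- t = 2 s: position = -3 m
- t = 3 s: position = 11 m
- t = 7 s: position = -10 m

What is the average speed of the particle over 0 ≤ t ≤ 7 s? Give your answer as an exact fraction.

38/7 m/s

Average speed = (total path length)/(elapsed time); on a piecewise-linear x-t graph the path length is Σ|Δx|.
0–2 s: |Δx| = |-3 − -6| = 3 m
2–3 s: |Δx| = |11 − -3| = 14 m
3–7 s: |Δx| = |-10 − 11| = 21 m
Total path = 38 m; average speed = 38/7 = 38/7 m/s.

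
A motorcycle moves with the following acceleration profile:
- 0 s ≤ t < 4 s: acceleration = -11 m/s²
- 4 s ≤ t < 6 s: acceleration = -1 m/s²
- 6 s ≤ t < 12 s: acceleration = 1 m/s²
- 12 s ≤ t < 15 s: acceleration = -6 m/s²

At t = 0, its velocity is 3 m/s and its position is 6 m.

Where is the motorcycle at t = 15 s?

-532 m

On each constant-a segment, Δv = aΔt and Δx = v₀Δt + ½aΔt²; chain segment to segment.
0–4 s: v starts 3 m/s; Δx = 3·4 + ½·-11·4² = -76 m; v ends -41 m/s.
4–6 s: v starts -41 m/s; Δx = -41·2 + ½·-1·2² = -84 m; v ends -43 m/s.
6–12 s: v starts -43 m/s; Δx = -43·6 + ½·1·6² = -240 m; v ends -37 m/s.
12–15 s: v starts -37 m/s; Δx = -37·3 + ½·-6·3² = -138 m; v ends -55 m/s.
x(15) = 6 + Σ Δx = -532 m.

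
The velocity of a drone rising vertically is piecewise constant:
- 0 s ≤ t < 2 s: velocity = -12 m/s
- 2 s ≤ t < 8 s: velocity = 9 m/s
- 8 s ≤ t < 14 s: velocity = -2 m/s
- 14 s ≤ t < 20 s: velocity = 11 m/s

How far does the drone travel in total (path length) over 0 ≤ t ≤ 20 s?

156 m

Distance (not displacement) is the total path length: add the absolute areas under v-t.
0–2 s: |-12| × 2 = 24 m
2–8 s: |9| × 6 = 54 m
8–14 s: |-2| × 6 = 12 m
14–20 s: |11| × 6 = 66 m
Total distance = 156 m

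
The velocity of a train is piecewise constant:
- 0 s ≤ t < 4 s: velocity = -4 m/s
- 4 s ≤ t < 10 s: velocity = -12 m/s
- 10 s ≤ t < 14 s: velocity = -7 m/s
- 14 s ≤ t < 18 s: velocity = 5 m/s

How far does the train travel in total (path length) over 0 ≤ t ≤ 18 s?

136 m

Total distance travelled is ∫|v| dt — sum the magnitudes of each area piece.
0–4 s: |-4| × 4 = 16 m
4–10 s: |-12| × 6 = 72 m
10–14 s: |-7| × 4 = 28 m
14–18 s: |5| × 4 = 20 m
Total distance = 136 m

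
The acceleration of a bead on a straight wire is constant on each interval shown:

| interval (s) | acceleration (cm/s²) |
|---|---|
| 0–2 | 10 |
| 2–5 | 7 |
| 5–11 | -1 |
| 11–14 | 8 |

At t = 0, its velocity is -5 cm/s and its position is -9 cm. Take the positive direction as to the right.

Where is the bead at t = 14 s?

On each constant-a segment, Δv = aΔt and Δx = v₀Δt + ½aΔt²; chain segment to segment.
0–2 s: v starts -5 cm/s; Δx = -5·2 + ½·10·2² = 10 cm; v ends 15 cm/s.
2–5 s: v starts 15 cm/s; Δx = 15·3 + ½·7·3² = 76.5 cm; v ends 36 cm/s.
5–11 s: v starts 36 cm/s; Δx = 36·6 + ½·-1·6² = 198 cm; v ends 30 cm/s.
11–14 s: v starts 30 cm/s; Δx = 30·3 + ½·8·3² = 126 cm; v ends 54 cm/s.
x(14) = -9 + Σ Δx = 401.5 cm.

401.5 cm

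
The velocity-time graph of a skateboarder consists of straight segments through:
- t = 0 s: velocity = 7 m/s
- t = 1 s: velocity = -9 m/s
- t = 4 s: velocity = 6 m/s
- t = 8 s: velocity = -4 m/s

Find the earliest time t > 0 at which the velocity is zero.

t = 0.4375 s

v changes sign on 0–1 s (from 7 to -9); the graph is linear there, so v = 0 at t = 0 + (-7)·(1 − 0)/(-9 − 7) = 0.4375 s.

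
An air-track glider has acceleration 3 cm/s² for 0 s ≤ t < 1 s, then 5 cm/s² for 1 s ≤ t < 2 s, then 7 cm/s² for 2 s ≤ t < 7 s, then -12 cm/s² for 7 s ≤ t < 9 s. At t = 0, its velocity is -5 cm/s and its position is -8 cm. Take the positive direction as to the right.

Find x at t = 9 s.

143.5 cm

On each constant-a segment, Δv = aΔt and Δx = v₀Δt + ½aΔt²; chain segment to segment.
0–1 s: v starts -5 cm/s; Δx = -5·1 + ½·3·1² = -3.5 cm; v ends -2 cm/s.
1–2 s: v starts -2 cm/s; Δx = -2·1 + ½·5·1² = 0.5 cm; v ends 3 cm/s.
2–7 s: v starts 3 cm/s; Δx = 3·5 + ½·7·5² = 102.5 cm; v ends 38 cm/s.
7–9 s: v starts 38 cm/s; Δx = 38·2 + ½·-12·2² = 52 cm; v ends 14 cm/s.
x(9) = -8 + Σ Δx = 143.5 cm.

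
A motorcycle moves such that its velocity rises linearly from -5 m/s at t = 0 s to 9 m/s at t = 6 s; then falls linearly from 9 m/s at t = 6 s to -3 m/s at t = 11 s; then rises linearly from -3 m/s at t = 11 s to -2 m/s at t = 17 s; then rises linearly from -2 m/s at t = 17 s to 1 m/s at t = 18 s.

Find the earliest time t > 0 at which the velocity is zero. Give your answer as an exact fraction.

t = 15/7 s

v changes sign on 0–6 s (from -5 to 9); the graph is linear there, so v = 0 at t = 0 + (5)·(6 − 0)/(9 − -5) = 15/7 s.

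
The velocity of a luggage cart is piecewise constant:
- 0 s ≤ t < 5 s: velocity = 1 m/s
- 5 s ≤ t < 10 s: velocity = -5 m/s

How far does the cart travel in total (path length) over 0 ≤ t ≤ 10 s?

30 m

Distance (not displacement) is the total path length: add the absolute areas under v-t.
0–5 s: |1| × 5 = 5 m
5–10 s: |-5| × 5 = 25 m
Total distance = 30 m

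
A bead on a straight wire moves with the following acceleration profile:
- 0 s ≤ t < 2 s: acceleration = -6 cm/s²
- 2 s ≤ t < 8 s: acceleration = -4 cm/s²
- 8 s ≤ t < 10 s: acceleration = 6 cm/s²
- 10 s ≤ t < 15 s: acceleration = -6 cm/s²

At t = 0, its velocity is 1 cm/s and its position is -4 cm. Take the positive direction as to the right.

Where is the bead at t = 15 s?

-400 cm

On each constant-a segment, Δv = aΔt and Δx = v₀Δt + ½aΔt²; chain segment to segment.
0–2 s: v starts 1 cm/s; Δx = 1·2 + ½·-6·2² = -10 cm; v ends -11 cm/s.
2–8 s: v starts -11 cm/s; Δx = -11·6 + ½·-4·6² = -138 cm; v ends -35 cm/s.
8–10 s: v starts -35 cm/s; Δx = -35·2 + ½·6·2² = -58 cm; v ends -23 cm/s.
10–15 s: v starts -23 cm/s; Δx = -23·5 + ½·-6·5² = -190 cm; v ends -53 cm/s.
x(15) = -4 + Σ Δx = -400 cm.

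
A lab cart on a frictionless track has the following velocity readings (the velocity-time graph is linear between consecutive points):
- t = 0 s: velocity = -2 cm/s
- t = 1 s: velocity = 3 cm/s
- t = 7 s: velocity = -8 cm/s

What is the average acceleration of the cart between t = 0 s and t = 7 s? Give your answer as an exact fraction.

-6/7 cm/s²

Average acceleration = Δv/Δt = (-8 − -2)/(7 − 0) = -6/7 cm/s².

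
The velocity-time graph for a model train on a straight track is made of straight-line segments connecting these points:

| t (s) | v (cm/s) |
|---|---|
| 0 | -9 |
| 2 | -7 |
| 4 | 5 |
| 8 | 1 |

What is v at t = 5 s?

4 cm/s

On 4–8 s the graph is linear from 5 to 1 cm/s: v(5) = 5 + (1 − 5)·(5 − 4)/(8 − 4) = 4 cm/s.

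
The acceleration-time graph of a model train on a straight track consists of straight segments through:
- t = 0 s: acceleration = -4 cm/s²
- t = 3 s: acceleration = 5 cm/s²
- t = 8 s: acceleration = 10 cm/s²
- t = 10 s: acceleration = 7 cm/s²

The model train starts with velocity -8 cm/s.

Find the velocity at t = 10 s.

Δv equals the area under the a-t graph; then v = v₀ + Δv.
0–3 s: ½(-4 + 5)(3) = 1.5 cm/s
3–8 s: ½(5 + 10)(5) = 37.5 cm/s
8–10 s: ½(10 + 7)(2) = 17 cm/s
Δv = 56 cm/s, so v(10) = -8 + (56) = 48 cm/s.

48 cm/s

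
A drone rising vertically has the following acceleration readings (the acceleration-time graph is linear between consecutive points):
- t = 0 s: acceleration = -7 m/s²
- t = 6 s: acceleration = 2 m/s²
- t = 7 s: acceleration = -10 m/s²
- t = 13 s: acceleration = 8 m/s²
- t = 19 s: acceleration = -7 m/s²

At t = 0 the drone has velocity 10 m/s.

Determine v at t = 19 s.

Δv equals the area under the a-t graph; then v = v₀ + Δv.
0–6 s: ½(-7 + 2)(6) = -15 m/s
6–7 s: ½(2 + -10)(1) = -4 m/s
7–13 s: ½(-10 + 8)(6) = -6 m/s
13–19 s: ½(8 + -7)(6) = 3 m/s
Δv = -22 m/s, so v(19) = 10 + (-22) = -12 m/s.

-12 m/s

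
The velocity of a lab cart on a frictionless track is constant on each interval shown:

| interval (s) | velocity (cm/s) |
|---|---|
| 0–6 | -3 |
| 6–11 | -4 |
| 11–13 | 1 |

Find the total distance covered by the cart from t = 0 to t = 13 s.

40 cm

Total distance travelled is ∫|v| dt — sum the magnitudes of each area piece.
0–6 s: |-3| × 6 = 18 cm
6–11 s: |-4| × 5 = 20 cm
11–13 s: |1| × 2 = 2 cm
Total distance = 40 cm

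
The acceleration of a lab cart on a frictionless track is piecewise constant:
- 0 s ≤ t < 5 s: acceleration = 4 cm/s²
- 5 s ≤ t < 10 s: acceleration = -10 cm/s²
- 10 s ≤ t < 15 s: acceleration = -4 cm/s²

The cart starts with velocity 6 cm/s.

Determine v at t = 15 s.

Δv equals the area under the a-t graph; then v = v₀ + Δv.
0–5 s: 4 × 5 = 20 cm/s
5–10 s: -10 × 5 = -50 cm/s
10–15 s: -4 × 5 = -20 cm/s
Δv = -50 cm/s, so v(15) = 6 + (-50) = -44 cm/s.

-44 cm/s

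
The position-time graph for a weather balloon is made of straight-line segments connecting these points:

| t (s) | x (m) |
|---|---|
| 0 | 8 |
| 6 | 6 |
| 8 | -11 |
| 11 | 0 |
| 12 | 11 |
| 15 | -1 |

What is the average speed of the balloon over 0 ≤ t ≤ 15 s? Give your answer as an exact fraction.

53/15 m/s

Average speed = (total path length)/(elapsed time); on a piecewise-linear x-t graph the path length is Σ|Δx|.
0–6 s: |Δx| = |6 − 8| = 2 m
6–8 s: |Δx| = |-11 − 6| = 17 m
8–11 s: |Δx| = |0 − -11| = 11 m
11–12 s: |Δx| = |11 − 0| = 11 m
12–15 s: |Δx| = |-1 − 11| = 12 m
Total path = 53 m; average speed = 53/15 = 53/15 m/s.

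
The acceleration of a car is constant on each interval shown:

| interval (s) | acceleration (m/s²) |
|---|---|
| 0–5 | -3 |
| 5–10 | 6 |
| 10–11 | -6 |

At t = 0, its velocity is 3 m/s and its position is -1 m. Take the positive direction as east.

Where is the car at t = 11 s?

6.5 m

On each constant-a segment, Δv = aΔt and Δx = v₀Δt + ½aΔt²; chain segment to segment.
0–5 s: v starts 3 m/s; Δx = 3·5 + ½·-3·5² = -22.5 m; v ends -12 m/s.
5–10 s: v starts -12 m/s; Δx = -12·5 + ½·6·5² = 15 m; v ends 18 m/s.
10–11 s: v starts 18 m/s; Δx = 18·1 + ½·-6·1² = 15 m; v ends 12 m/s.
x(11) = -1 + Σ Δx = 6.5 m.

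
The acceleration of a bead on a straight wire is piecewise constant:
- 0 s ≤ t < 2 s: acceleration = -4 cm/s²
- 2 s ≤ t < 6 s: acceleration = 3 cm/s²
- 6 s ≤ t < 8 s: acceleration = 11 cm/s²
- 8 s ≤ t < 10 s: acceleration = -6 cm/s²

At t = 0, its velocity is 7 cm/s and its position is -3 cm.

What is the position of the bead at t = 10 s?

On each constant-a segment, Δv = aΔt and Δx = v₀Δt + ½aΔt²; chain segment to segment.
0–2 s: v starts 7 cm/s; Δx = 7·2 + ½·-4·2² = 6 cm; v ends -1 cm/s.
2–6 s: v starts -1 cm/s; Δx = -1·4 + ½·3·4² = 20 cm; v ends 11 cm/s.
6–8 s: v starts 11 cm/s; Δx = 11·2 + ½·11·2² = 44 cm; v ends 33 cm/s.
8–10 s: v starts 33 cm/s; Δx = 33·2 + ½·-6·2² = 54 cm; v ends 21 cm/s.
x(10) = -3 + Σ Δx = 121 cm.

121 cm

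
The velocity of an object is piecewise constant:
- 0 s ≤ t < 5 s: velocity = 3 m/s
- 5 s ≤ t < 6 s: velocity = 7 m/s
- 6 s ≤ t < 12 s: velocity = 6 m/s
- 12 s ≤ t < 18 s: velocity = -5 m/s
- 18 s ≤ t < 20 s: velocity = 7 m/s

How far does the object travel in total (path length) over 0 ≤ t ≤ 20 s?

102 m

Distance (not displacement) is the total path length: add the absolute areas under v-t.
0–5 s: |3| × 5 = 15 m
5–6 s: |7| × 1 = 7 m
6–12 s: |6| × 6 = 36 m
12–18 s: |-5| × 6 = 30 m
18–20 s: |7| × 2 = 14 m
Total distance = 102 m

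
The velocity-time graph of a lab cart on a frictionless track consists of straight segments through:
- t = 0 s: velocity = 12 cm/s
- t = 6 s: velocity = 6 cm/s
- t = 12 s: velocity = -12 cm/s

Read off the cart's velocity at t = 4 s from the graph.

On 0–6 s the graph is linear from 12 to 6 cm/s: v(4) = 12 + (6 − 12)·(4 − 0)/(6 − 0) = 8 cm/s.

8 cm/s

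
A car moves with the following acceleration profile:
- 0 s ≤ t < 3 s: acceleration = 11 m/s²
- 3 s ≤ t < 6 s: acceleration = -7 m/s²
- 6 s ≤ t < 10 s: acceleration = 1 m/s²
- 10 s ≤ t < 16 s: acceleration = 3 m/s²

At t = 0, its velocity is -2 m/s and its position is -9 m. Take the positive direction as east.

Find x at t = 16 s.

On each constant-a segment, Δv = aΔt and Δx = v₀Δt + ½aΔt²; chain segment to segment.
0–3 s: v starts -2 m/s; Δx = -2·3 + ½·11·3² = 43.5 m; v ends 31 m/s.
3–6 s: v starts 31 m/s; Δx = 31·3 + ½·-7·3² = 61.5 m; v ends 10 m/s.
6–10 s: v starts 10 m/s; Δx = 10·4 + ½·1·4² = 48 m; v ends 14 m/s.
10–16 s: v starts 14 m/s; Δx = 14·6 + ½·3·6² = 138 m; v ends 32 m/s.
x(16) = -9 + Σ Δx = 282 m.

282 m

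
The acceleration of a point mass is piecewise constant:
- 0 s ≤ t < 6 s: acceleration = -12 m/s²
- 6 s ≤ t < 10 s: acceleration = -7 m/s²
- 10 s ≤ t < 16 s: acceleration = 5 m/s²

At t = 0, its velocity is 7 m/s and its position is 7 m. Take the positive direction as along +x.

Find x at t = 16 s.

-951 m

On each constant-a segment, Δv = aΔt and Δx = v₀Δt + ½aΔt²; chain segment to segment.
0–6 s: v starts 7 m/s; Δx = 7·6 + ½·-12·6² = -174 m; v ends -65 m/s.
6–10 s: v starts -65 m/s; Δx = -65·4 + ½·-7·4² = -316 m; v ends -93 m/s.
10–16 s: v starts -93 m/s; Δx = -93·6 + ½·5·6² = -468 m; v ends -63 m/s.
x(16) = 7 + Σ Δx = -951 m.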